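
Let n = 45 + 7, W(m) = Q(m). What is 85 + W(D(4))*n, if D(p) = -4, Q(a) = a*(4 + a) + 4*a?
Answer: -747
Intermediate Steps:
Q(a) = 4*a + a*(4 + a)
W(m) = m*(8 + m)
n = 52
85 + W(D(4))*n = 85 - 4*(8 - 4)*52 = 85 - 4*4*52 = 85 - 16*52 = 85 - 832 = -747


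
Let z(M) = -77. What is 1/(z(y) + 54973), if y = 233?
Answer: 1/54896 ≈ 1.8216e-5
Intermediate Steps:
1/(z(y) + 54973) = 1/(-77 + 54973) = 1/54896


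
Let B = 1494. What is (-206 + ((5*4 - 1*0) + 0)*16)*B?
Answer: 170316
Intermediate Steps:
(-206 + ((5*4 - 1*0) + 0)*16)*B = (-206 + ((5*4 - 1*0) + 0)*16)*1494 = (-206 + ((20 + 0) + 0)*16)*1494 = (-206 + (20 + 0)*16)*1494 = (-206 + 20*16)*1494 = (-206 + 320)*1494 = 114*1494 = 170316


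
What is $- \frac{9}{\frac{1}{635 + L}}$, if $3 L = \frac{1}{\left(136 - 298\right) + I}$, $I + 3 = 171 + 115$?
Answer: $- \frac{691518}{121} \approx -5715.0$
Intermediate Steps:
$I = 283$ ($I = -3 + \left(171 + 115\right) = -3 + 286 = 283$)
$L = \frac{1}{363}$ ($L = \frac{1}{3 \left(\left(136 - 298\right) + 283\right)} = \frac{1}{3 \left(-162 + 283\right)} = \frac{1}{3 \cdot 121} = \frac{1}{3} \cdot \frac{1}{121} = \frac{1}{363} \approx 0.0027548$)
$- \frac{9}{\frac{1}{635 + L}} = - \frac{9}{\frac{1}{635 + \frac{1}{363}}} = - \frac{9}{\frac{1}{\frac{230506}{363}}} = - \frac{9}{\frac{363}{230506}} = \left(-9\right) \frac{230506}{363} = - \frac{691518}{121}$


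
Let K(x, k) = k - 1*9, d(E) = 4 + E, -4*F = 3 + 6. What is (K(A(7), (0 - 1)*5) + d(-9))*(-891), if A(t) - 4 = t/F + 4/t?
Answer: 16929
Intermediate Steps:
F = -9/4 (F = -(3 + 6)/4 = -¼*9 = -9/4 ≈ -2.2500)
A(t) = 4 + 4/t - 4*t/9 (A(t) = 4 + (t/(-9/4) + 4/t) = 4 + (t*(-4/9) + 4/t) = 4 + (-4*t/9 + 4/t) = 4 + (4/t - 4*t/9) = 4 + 4/t - 4*t/9)
K(x, k) = -9 + k (K(x, k) = k - 9 = -9 + k)
(K(A(7), (0 - 1)*5) + d(-9))*(-891) = ((-9 + (0 - 1)*5) + (4 - 9))*(-891) = ((-9 - 1*5) - 5)*(-891) = ((-9 - 5) - 5)*(-891) = (-14 - 5)*(-891) = -19*(-891) = 16929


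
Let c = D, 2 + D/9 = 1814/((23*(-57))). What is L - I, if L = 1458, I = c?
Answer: 650454/437 ≈ 1488.5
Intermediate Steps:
D = -13308/437 (D = -18 + 9*(1814/((23*(-57)))) = -18 + 9*(1814/(-1311)) = -18 + 9*(1814*(-1/1311)) = -18 + 9*(-1814/1311) = -18 - 5442/437 = -13308/437 ≈ -30.453)
c = -13308/437 ≈ -30.453
I = -13308/437 ≈ -30.453
L - I = 1458 - 1*(-13308/437) = 1458 + 13308/437 = 650454/437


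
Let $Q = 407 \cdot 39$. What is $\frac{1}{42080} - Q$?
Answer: $- \frac{667935839}{42080} \approx -15873.0$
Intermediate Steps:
$Q = 15873$
$\frac{1}{42080} - Q = \frac{1}{42080} - 15873 = - \frac{667935839}{42080}$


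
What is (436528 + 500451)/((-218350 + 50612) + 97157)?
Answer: -936979/70581 ≈ -13.275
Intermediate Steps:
(436528 + 500451)/((-218350 + 50612) + 97157) = 936979/(-167738 + 97157) = 936979/(-70581) = 936979*(-1/70581) = -936979/70581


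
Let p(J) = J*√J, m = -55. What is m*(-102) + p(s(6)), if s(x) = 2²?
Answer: 5618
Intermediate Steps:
s(x) = 4
p(J) = J^(3/2)
m*(-102) + p(s(6)) = -55*(-102) + 4^(3/2) = 5610 + 8 = 5618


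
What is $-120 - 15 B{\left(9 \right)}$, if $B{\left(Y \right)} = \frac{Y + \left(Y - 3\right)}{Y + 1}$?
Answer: $- \frac{285}{2} \approx -142.5$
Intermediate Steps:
$B{\left(Y \right)} = \frac{-3 + 2 Y}{1 + Y}$ ($B{\left(Y \right)} = \frac{Y + \left(-3 + Y\right)}{1 + Y} = \frac{-3 + 2 Y}{1 + Y}$)
$-120 - 15 B{\left(9 \right)} = -120 - 15 \frac{-3 + 2 \cdot 9}{1 + 9} = -120 - 15 \frac{-3 + 18}{10} = -120 - 15 \cdot \frac{1}{10} \cdot 15 = -120 - \frac{45}{2} = - \frac{285}{2}$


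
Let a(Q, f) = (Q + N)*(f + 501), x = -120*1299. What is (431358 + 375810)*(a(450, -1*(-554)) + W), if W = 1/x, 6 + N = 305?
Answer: 4142641664817568/6495 ≈ 6.3782e+11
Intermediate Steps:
N = 299 (N = -6 + 305 = 299)
x = -155880
a(Q, f) = (299 + Q)*(501 + f) (a(Q, f) = (Q + 299)*(f + 501) = (299 + Q)*(501 + f))
W = -1/155880 (W = 1/(-155880) = -1/155880 ≈ -6.4152e-6)
(431358 + 375810)*(a(450, -1*(-554)) + W) = (431358 + 375810)*((149799 + 299*(-1*(-554)) + 501*450 + 450*(-1*(-554))) - 1/155880) = 807168*((149799 + 299*554 + 225450 + 450*554) - 1/155880) = 807168*((149799 + 165646 + 225450 + 249300) - 1/155880) = 807168*(790195 - 1/155880) = 807168*(123175596599/155880) = 4142641664817568/6495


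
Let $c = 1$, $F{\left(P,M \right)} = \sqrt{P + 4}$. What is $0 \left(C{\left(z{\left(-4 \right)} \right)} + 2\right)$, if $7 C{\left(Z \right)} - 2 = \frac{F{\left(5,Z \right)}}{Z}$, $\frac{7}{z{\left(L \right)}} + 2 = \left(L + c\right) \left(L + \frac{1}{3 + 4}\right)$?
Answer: $0$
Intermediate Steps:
$F{\left(P,M \right)} = \sqrt{4 + P}$
$z{\left(L \right)} = \frac{7}{-2 + \left(1 + L\right) \left(\frac{1}{7} + L\right)}$ ($z{\left(L \right)} = \frac{7}{-2 + \left(L + 1\right) \left(L + \frac{1}{3 + 4}\right)} = \frac{7}{-2 + \left(1 + L\right) \left(L + \frac{1}{7}\right)} = \frac{7}{-2 + \left(1 + L\right) \left(\frac{1}{7} + L\right)}$)
$C{\left(Z \right)} = \frac{2}{7} + \frac{3}{7 Z}$ ($C{\left(Z \right)} = \frac{2}{7} + \frac{\sqrt{4 + 5} \frac{1}{Z}}{7} = \frac{2}{7} + \frac{\sqrt{9} \frac{1}{Z}}{7} = \frac{2}{7} + \frac{3 \frac{1}{Z}}{7} = \frac{2}{7} + \frac{3}{7 Z}$)
$0 \left(C{\left(z{\left(-4 \right)} \right)} + 2\right) = 0 \left(\frac{3 + 2 \frac{49}{-13 + 7 \left(-4\right)^{2} + 8 \left(-4\right)}}{7 \frac{49}{-13 + 7 \left(-4\right)^{2} + 8 \left(-4\right)}} + 2\right) = 0 \left(\frac{3 + 2 \frac{49}{-13 + 7 \cdot 16 - 32}}{7 \frac{49}{-13 + 7 \cdot 16 - 32}} + 2\right) = 0 \left(\frac{3 + 2 \frac{49}{-13 + 112 - 32}}{7 \frac{49}{-13 + 112 - 32}} + 2\right) = 0 \left(\frac{3 + 2 \cdot \frac{49}{67}}{7 \cdot \frac{49}{67}} + 2\right) = 0 \left(\frac{1}{7} \cdot \frac{67}{49} \left(3 + \frac{98}{67}\right) + 2\right) = 0 \left(\frac{1}{7} \cdot \frac{67}{49} \cdot \frac{299}{67} + 2\right) = 0 \left(\frac{299}{343} + 2\right) = 0 \cdot \frac{985}{343} = 0$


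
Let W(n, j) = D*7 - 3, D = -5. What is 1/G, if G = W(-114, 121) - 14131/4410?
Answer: -4410/181711 ≈ -0.024269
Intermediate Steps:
W(n, j) = -38 (W(n, j) = -5*7 - 3 = -35 - 3 = -38)
G = -181711/4410 (G = -38 - 14131/4410 = -181711/4410 ≈ -41.204)
1/G = 1/(-181711/4410) = -4410/181711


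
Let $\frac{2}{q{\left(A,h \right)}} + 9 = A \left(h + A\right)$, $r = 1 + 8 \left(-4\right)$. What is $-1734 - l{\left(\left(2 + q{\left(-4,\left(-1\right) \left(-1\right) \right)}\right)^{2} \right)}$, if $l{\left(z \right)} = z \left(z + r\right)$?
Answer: $- \frac{126694}{81} \approx -1564.1$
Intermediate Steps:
$r = -31$ ($r = 1 - 32 = -31$)
$q{\left(A,h \right)} = \frac{2}{-9 + A \left(A + h\right)}$ ($q{\left(A,h \right)} = \frac{2}{-9 + A \left(h + A\right)} = \frac{2}{-9 + A \left(A + h\right)}$)
$l{\left(z \right)} = z \left(-31 + z\right)$ ($l{\left(z \right)} = z \left(z - 31\right) = z \left(-31 + z\right)$)
$-1734 - l{\left(\left(2 + q{\left(-4,\left(-1\right) \left(-1\right) \right)}\right)^{2} \right)} = -1734 - \left(2 + \frac{2}{-9 + \left(-4\right)^{2} - 4 \left(\left(-1\right) \left(-1\right)\right)}\right)^{2} \left(-31 + \left(2 + \frac{2}{-9 + \left(-4\right)^{2} - 4 \left(\left(-1\right) \left(-1\right)\right)}\right)^{2}\right) = -1734 - \left(2 + \frac{2}{-9 + 16 - 4}\right)^{2} \left(-31 + \left(2 + \frac{2}{-9 + 16 - 4}\right)^{2}\right) = -1734 - \left(2 + \frac{2}{3}\right)^{2} \left(-31 + \left(2 + \frac{2}{3}\right)^{2}\right) = -1734 - \left(\frac{8}{3}\right)^{2} \left(-31 + \left(\frac{8}{3}\right)^{2}\right) = -1734 - \frac{64 \left(-31 + \frac{64}{9}\right)}{9} = -1734 - \frac{64}{9} \left(- \frac{215}{9}\right) = -1734 - - \frac{13760}{81} = -1734 + \frac{13760}{81} = - \frac{126694}{81}$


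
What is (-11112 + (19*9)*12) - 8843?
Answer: -17903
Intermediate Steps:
(-11112 + (19*9)*12) - 8843 = (-11112 + 171*12) - 8843 = (-11112 + 2052) - 8843 = -9060 - 8843 = -17903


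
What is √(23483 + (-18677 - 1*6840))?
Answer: 3*I*√226 ≈ 45.1*I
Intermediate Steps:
√(23483 + (-18677 - 1*6840)) = √(23483 + (-18677 - 6840)) = √(23483 - 25517) = √(-2034) = 3*I*√226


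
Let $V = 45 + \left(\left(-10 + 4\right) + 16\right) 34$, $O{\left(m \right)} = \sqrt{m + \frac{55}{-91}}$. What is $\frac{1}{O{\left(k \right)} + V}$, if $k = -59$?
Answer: $\frac{35035}{13493899} - \frac{4 i \sqrt{30849}}{13493899} \approx 0.0025964 - 5.2065 \cdot 10^{-5} i$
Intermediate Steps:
$O{\left(m \right)} = \sqrt{- \frac{55}{91} + m}$ ($O{\left(m \right)} = \sqrt{m + 55 \left(- \frac{1}{91}\right)} = \sqrt{m - \frac{55}{91}} = \sqrt{- \frac{55}{91} + m}$)
$V = 385$ ($V = 45 + \left(-6 + 16\right) 34 = 45 + 10 \cdot 34 = 45 + 340 = 385$)
$\frac{1}{O{\left(k \right)} + V} = \frac{1}{\frac{\sqrt{-5005 + 8281 \left(-59\right)}}{91} + 385} = \frac{1}{\frac{\sqrt{-5005 - 488579}}{91} + 385} = \frac{1}{\frac{\sqrt{-493584}}{91} + 385} = \frac{1}{\frac{4 i \sqrt{30849}}{91} + 385} = \frac{1}{385 + \frac{4 i \sqrt{30849}}{91}}$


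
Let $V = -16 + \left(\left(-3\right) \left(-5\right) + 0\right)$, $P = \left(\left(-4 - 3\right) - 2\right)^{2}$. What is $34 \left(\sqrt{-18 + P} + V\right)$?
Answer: $-34 + 102 \sqrt{7} \approx 235.87$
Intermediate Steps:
$P = 81$ ($P = \left(\left(-4 - 3\right) - 2\right)^{2} = \left(-7 - 2\right)^{2} = \left(-9\right)^{2} = 81$)
$V = -1$ ($V = -16 + \left(15 + 0\right) = -16 + 15 = -1$)
$34 \left(\sqrt{-18 + P} + V\right) = 34 \left(\sqrt{-18 + 81} - 1\right) = 34 \left(\sqrt{63} - 1\right) = 34 \left(3 \sqrt{7} - 1\right) = 34 \left(-1 + 3 \sqrt{7}\right) = -34 + 102 \sqrt{7}$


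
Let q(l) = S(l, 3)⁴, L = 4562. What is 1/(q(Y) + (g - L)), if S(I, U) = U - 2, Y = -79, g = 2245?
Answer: -1/2316 ≈ -0.00043178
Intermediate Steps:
S(I, U) = -2 + U
q(l) = 1 (q(l) = (-2 + 3)⁴ = 1⁴ = 1)
1/(q(Y) + (g - L)) = 1/(1 + (2245 - 1*4562)) = 1/(1 + (2245 - 4562)) = 1/(1 - 2317) = 1/(-2316) = -1/2316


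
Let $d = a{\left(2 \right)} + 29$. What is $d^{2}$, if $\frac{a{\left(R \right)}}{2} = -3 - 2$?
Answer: $361$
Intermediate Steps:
$a{\left(R \right)} = -10$ ($a{\left(R \right)} = 2 \left(-3 - 2\right) = 2 \left(-5\right) = -10$)
$d = 19$ ($d = -10 + 29 = 19$)
$d^{2} = 19^{2} = 361$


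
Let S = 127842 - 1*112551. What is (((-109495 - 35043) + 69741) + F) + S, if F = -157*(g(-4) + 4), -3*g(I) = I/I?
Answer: -180245/3 ≈ -60082.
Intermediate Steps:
g(I) = -⅓ (g(I) = -I/(3*I) = -⅓*1 = -⅓)
F = -1727/3 (F = -157*(-⅓ + 4) = -157*11/3 = -1727/3 ≈ -575.67)
S = 15291 (S = 127842 - 112551 = 15291)
(((-109495 - 35043) + 69741) + F) + S = (((-109495 - 35043) + 69741) - 1727/3) + 15291 = ((-144538 + 69741) - 1727/3) + 15291 = (-74797 - 1727/3) + 15291 = -226118/3 + 15291 = -180245/3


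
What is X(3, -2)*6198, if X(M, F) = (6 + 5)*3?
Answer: 204534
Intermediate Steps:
X(M, F) = 33 (X(M, F) = 11*3 = 33)
X(3, -2)*6198 = 33*6198 = 204534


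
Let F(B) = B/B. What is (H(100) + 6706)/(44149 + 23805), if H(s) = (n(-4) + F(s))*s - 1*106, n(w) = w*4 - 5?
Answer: 2300/33977 ≈ 0.067693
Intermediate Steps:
n(w) = -5 + 4*w (n(w) = 4*w - 5 = -5 + 4*w)
F(B) = 1
H(s) = -106 - 20*s (H(s) = ((-5 + 4*(-4)) + 1)*s - 1*106 = ((-5 - 16) + 1)*s - 106 = (-21 + 1)*s - 106 = -20*s - 106 = -106 - 20*s)
(H(100) + 6706)/(44149 + 23805) = ((-106 - 20*100) + 6706)/(44149 + 23805) = ((-106 - 2000) + 6706)/67954 = (-2106 + 6706)*(1/67954) = 4600*(1/67954) = 2300/33977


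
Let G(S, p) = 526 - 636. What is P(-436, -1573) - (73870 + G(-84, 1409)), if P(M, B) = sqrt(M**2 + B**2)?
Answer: -73760 + 5*sqrt(106577) ≈ -72128.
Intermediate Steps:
G(S, p) = -110
P(M, B) = sqrt(B**2 + M**2)
P(-436, -1573) - (73870 + G(-84, 1409)) = sqrt((-1573)**2 + (-436)**2) - (73870 - 110) = sqrt(2474329 + 190096) - 1*73760 = sqrt(2664425) - 73760 = 5*sqrt(106577) - 73760 = -73760 + 5*sqrt(106577)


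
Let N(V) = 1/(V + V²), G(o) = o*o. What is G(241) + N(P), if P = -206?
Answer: 2452760631/42230 ≈ 58081.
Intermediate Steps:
G(o) = o²
G(241) + N(P) = 241² + 1/((-206)*(1 - 206)) = 58081 - 1/206/(-205) = 58081 - 1/206*(-1/205) = 58081 + 1/42230 = 2452760631/42230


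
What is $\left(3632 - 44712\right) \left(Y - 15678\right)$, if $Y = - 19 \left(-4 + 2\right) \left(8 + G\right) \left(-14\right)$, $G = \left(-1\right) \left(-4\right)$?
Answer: $906306960$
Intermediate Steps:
$G = 4$
$Y = -6384$ ($Y = - 19 \left(-4 + 2\right) \left(8 + 4\right) \left(-14\right) = - 19 \left(\left(-2\right) 12\right) \left(-14\right) = \left(-19\right) \left(-24\right) \left(-14\right) = 456 \left(-14\right) = -6384$)
$\left(3632 - 44712\right) \left(Y - 15678\right) = \left(3632 - 44712\right) \left(-6384 - 15678\right) = - 41080 \left(-6384 - 15678\right) = \left(-41080\right) \left(-22062\right) = 906306960$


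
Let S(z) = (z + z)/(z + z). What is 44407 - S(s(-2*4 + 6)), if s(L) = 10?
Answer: 44406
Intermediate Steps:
S(z) = 1 (S(z) = (2*z)/((2*z)) = (2*z)*(1/(2*z)) = 1)
44407 - S(s(-2*4 + 6)) = 44407 - 1*1 = 44407 - 1 = 44406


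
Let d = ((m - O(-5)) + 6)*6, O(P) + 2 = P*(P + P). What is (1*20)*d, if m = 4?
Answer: -4560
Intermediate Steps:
O(P) = -2 + 2*P² (O(P) = -2 + P*(P + P) = -2 + P*(2*P) = -2 + 2*P²)
d = -228 (d = ((4 - (-2 + 2*(-5)²)) + 6)*6 = ((4 - (-2 + 2*25)) + 6)*6 = ((4 - (-2 + 50)) + 6)*6 = ((4 - 1*48) + 6)*6 = ((4 - 48) + 6)*6 = (-44 + 6)*6 = -38*6 = -228)
(1*20)*d = (1*20)*(-228) = 20*(-228) = -4560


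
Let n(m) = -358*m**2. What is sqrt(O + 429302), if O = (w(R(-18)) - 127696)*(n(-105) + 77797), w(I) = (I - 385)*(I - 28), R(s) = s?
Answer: 2*sqrt(105587358119) ≈ 6.4988e+5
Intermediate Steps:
w(I) = (-385 + I)*(-28 + I)
O = 422349003174 (O = ((10780 + (-18)**2 - 413*(-18)) - 127696)*(-358*(-105)**2 + 77797) = ((10780 + 324 + 7434) - 127696)*(-358*11025 + 77797) = (18538 - 127696)*(-3946950 + 77797) = -109158*(-3869153) = 422349003174)
sqrt(O + 429302) = sqrt(422349003174 + 429302) = sqrt(422349432476) = 2*sqrt(105587358119)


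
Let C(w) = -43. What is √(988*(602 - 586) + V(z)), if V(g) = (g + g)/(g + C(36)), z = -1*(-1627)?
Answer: √275474386/132 ≈ 125.74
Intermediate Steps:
z = 1627
V(g) = 2*g/(-43 + g) (V(g) = (g + g)/(g - 43) = (2*g)/(-43 + g) = 2*g/(-43 + g))
√(988*(602 - 586) + V(z)) = √(988*(602 - 586) + 2*1627/(-43 + 1627)) = √(988*16 + 2*1627/1584) = √(15808 + 2*1627*(1/1584)) = √(15808 + 1627/792) = √(12521563/792) = √275474386/132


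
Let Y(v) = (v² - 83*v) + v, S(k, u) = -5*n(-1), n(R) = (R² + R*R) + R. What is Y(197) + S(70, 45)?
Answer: 22650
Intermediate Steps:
n(R) = R + 2*R² (n(R) = (R² + R²) + R = 2*R² + R = R + 2*R²)
S(k, u) = -5 (S(k, u) = -(-5)*(1 + 2*(-1)) = -(-5)*(1 - 2) = -(-5)*(-1) = -5*1 = -5)
Y(v) = v² - 82*v
Y(197) + S(70, 45) = 197*(-82 + 197) - 5 = 197*115 - 5 = 22655 - 5 = 22650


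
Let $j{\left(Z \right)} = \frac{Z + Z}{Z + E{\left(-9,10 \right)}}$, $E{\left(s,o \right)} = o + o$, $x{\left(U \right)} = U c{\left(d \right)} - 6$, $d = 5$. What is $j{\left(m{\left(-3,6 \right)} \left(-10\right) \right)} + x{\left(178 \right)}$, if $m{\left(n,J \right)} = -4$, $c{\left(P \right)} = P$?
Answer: $\frac{2656}{3} \approx 885.33$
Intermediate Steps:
$x{\left(U \right)} = -6 + 5 U$ ($x{\left(U \right)} = U 5 - 6 = 5 U - 6 = -6 + 5 U$)
$E{\left(s,o \right)} = 2 o$
$j{\left(Z \right)} = \frac{2 Z}{20 + Z}$ ($j{\left(Z \right)} = \frac{Z + Z}{Z + 2 \cdot 10} = \frac{2 Z}{Z + 20} = \frac{2 Z}{20 + Z}$)
$j{\left(m{\left(-3,6 \right)} \left(-10\right) \right)} + x{\left(178 \right)} = \frac{2 \left(\left(-4\right) \left(-10\right)\right)}{20 - -40} + \left(-6 + 5 \cdot 178\right) = 2 \cdot 40 \frac{1}{20 + 40} + \left(-6 + 890\right) = 2 \cdot 40 \cdot \frac{1}{60} + 884 = \frac{4}{3} + 884 = \frac{2656}{3}$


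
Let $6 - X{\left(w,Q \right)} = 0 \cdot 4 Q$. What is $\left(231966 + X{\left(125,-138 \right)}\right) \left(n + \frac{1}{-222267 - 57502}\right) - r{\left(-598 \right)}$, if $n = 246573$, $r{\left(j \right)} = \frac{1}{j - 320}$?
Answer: $\frac{864120754911590825}{15107526} \approx 5.7198 \cdot 10^{10}$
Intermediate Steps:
$r{\left(j \right)} = \frac{1}{-320 + j}$
$X{\left(w,Q \right)} = 6$ ($X{\left(w,Q \right)} = 6 - 0 \cdot 4 Q = 6 - 0 Q = 6 - 0 = 6 + 0 = 6$)
$\left(231966 + X{\left(125,-138 \right)}\right) \left(n + \frac{1}{-222267 - 57502}\right) - r{\left(-598 \right)} = \left(231966 + 6\right) \left(246573 + \frac{1}{-222267 - 57502}\right) - \frac{1}{-320 - 598} = 231972 \left(246573 + \frac{1}{-279769}\right) - \frac{1}{-918} = 231972 \left(246573 - \frac{1}{279769}\right) - - \frac{1}{918} = 231972 \cdot \frac{68983481636}{279769} + \frac{1}{918} = \frac{16002236202066192}{279769} + \frac{1}{918} = \frac{864120754911590825}{15107526}$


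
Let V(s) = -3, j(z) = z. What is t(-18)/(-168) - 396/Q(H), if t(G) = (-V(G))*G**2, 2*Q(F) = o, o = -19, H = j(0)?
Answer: 9549/266 ≈ 35.898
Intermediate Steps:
H = 0
Q(F) = -19/2 (Q(F) = (1/2)*(-19) = -19/2)
t(G) = 3*G**2 (t(G) = (-1*(-3))*G**2 = 3*G**2)
t(-18)/(-168) - 396/Q(H) = (3*(-18)**2)/(-168) - 396/(-19/2) = (3*324)*(-1/168) - 396*(-2/19) = 972*(-1/168) + 792/19 = -81/14 + 792/19 = 9549/266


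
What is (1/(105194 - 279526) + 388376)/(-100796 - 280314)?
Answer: -67706364831/66439668520 ≈ -1.0191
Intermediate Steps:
(1/(105194 - 279526) + 388376)/(-100796 - 280314) = (1/(-174332) + 388376)/(-381110) = (-1/174332 + 388376)*(-1/381110) = (67706364831/174332)*(-1/381110) = -67706364831/66439668520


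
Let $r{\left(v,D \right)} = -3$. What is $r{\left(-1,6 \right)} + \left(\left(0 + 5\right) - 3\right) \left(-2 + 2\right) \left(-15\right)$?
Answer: $-3$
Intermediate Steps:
$r{\left(-1,6 \right)} + \left(\left(0 + 5\right) - 3\right) \left(-2 + 2\right) \left(-15\right) = -3 + \left(\left(0 + 5\right) - 3\right) \left(-2 + 2\right) \left(-15\right) = -3 + \left(5 - 3\right) 0 \left(-15\right) = -3 + 2 \cdot 0 \left(-15\right) = -3 + 0 \left(-15\right) = -3 + 0 = -3$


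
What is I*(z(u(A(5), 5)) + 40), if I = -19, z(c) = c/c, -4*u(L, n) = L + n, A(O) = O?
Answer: -779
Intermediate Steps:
u(L, n) = -L/4 - n/4 (u(L, n) = -(L + n)/4 = -L/4 - n/4)
z(c) = 1
I*(z(u(A(5), 5)) + 40) = -19*(1 + 40) = -19*41 = -779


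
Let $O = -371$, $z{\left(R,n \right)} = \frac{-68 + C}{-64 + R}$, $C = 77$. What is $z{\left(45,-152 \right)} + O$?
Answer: $- \frac{7058}{19} \approx -371.47$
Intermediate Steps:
$z{\left(R,n \right)} = \frac{9}{-64 + R}$ ($z{\left(R,n \right)} = \frac{-68 + 77}{-64 + R} = \frac{9}{-64 + R}$)
$z{\left(45,-152 \right)} + O = \frac{9}{-64 + 45} - 371 = \frac{9}{-19} - 371 = 9 \left(- \frac{1}{19}\right) - 371 = - \frac{9}{19} - 371 = - \frac{7058}{19}$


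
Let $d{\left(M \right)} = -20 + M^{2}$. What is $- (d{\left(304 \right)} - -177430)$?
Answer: $-269826$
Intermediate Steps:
$- (d{\left(304 \right)} - -177430) = - (\left(-20 + 304^{2}\right) - -177430) = - (\left(-20 + 92416\right) + 177430) = - (92396 + 177430) = \left(-1\right) 269826 = -269826$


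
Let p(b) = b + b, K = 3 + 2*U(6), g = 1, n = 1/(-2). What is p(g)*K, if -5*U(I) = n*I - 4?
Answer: 58/5 ≈ 11.600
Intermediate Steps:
n = -½ ≈ -0.50000
U(I) = ⅘ + I/10 (U(I) = -(-I/2 - 4)/5 = -(-4 - I/2)/5 = ⅘ + I/10)
K = 29/5 (K = 3 + 2*(⅘ + (⅒)*6) = 3 + 2*(⅘ + ⅗) = 3 + 2*(7/5) = 3 + 14/5 = 29/5 ≈ 5.8000)
p(b) = 2*b
p(g)*K = (2*1)*(29/5) = 2*(29/5) = 58/5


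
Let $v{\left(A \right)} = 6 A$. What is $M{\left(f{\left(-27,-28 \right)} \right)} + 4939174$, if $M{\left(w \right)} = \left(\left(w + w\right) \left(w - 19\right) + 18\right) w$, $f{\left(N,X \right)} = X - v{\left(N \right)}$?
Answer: $9071466$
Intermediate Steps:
$f{\left(N,X \right)} = X - 6 N$
$M{\left(w \right)} = w \left(18 + 2 w \left(-19 + w\right)\right)$ ($M{\left(w \right)} = \left(2 w \left(-19 + w\right) + 18\right) w = \left(18 + 2 w \left(-19 + w\right)\right) w = w \left(18 + 2 w \left(-19 + w\right)\right)$)
$M{\left(f{\left(-27,-28 \right)} \right)} + 4939174 = 2 \left(-28 - -162\right) \left(9 + \left(-28 - -162\right)^{2} - 19 \left(-28 - -162\right)\right) + 4939174 = 2 \left(-28 + 162\right) \left(9 + \left(-28 + 162\right)^{2} - 19 \left(-28 + 162\right)\right) + 4939174 = 2 \cdot 134 \left(9 + 134^{2} - 2546\right) + 4939174 = 2 \cdot 134 \left(9 + 17956 - 2546\right) + 4939174 = 2 \cdot 134 \cdot 15419 + 4939174 = 4132292 + 4939174 = 9071466$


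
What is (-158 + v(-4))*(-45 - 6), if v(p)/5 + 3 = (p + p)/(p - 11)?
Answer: 8687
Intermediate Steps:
v(p) = -15 + 10*p/(-11 + p) (v(p) = -15 + 5*((p + p)/(p - 11)) = -15 + 5*((2*p)/(-11 + p)) = -15 + 5*(2*p/(-11 + p)) = -15 + 10*p/(-11 + p))
(-158 + v(-4))*(-45 - 6) = (-158 + 5*(33 - 1*(-4))/(-11 - 4))*(-45 - 6) = (-158 + 5*(33 + 4)/(-15))*(-51) = (-158 + 5*(-1/15)*37)*(-51) = (-158 - 37/3)*(-51) = -511/3*(-51) = 8687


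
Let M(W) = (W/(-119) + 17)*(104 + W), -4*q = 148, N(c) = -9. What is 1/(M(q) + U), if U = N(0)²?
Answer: 119/147659 ≈ 0.00080591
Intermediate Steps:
q = -37 (q = -¼*148 = -37)
M(W) = (17 - W/119)*(104 + W) (M(W) = (W*(-1/119) + 17)*(104 + W) = (-W/119 + 17)*(104 + W) = (17 - W/119)*(104 + W))
U = 81 (U = (-9)² = 81)
1/(M(q) + U) = 1/((1768 - 1/119*(-37)² + (1919/119)*(-37)) + 81) = 1/((1768 - 1/119*1369 - 71003/119) + 81) = 1/((1768 - 1369/119 - 71003/119) + 81) = 1/(138020/119 + 81) = 1/(147659/119) = 119/147659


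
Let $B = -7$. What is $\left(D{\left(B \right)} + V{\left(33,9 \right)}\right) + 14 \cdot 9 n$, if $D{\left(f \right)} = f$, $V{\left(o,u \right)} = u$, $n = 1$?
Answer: $128$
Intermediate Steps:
$\left(D{\left(B \right)} + V{\left(33,9 \right)}\right) + 14 \cdot 9 n = \left(-7 + 9\right) + 14 \cdot 9 \cdot 1 = 2 + 126 \cdot 1 = 2 + 126 = 128$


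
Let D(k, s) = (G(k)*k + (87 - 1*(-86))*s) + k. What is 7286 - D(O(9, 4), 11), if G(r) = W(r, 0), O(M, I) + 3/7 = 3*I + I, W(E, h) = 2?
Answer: 37354/7 ≈ 5336.3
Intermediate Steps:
O(M, I) = -3/7 + 4*I (O(M, I) = -3/7 + (3*I + I) = -3/7 + 4*I)
G(r) = 2
D(k, s) = 3*k + 173*s (D(k, s) = (2*k + (87 - 1*(-86))*s) + k = (2*k + (87 + 86)*s) + k = (2*k + 173*s) + k = 3*k + 173*s)
7286 - D(O(9, 4), 11) = 7286 - (3*(-3/7 + 4*4) + 173*11) = 7286 - (3*(-3/7 + 16) + 1903) = 7286 - (3*(109/7) + 1903) = 7286 - (327/7 + 1903) = 7286 - 1*13648/7 = 7286 - 13648/7 = 37354/7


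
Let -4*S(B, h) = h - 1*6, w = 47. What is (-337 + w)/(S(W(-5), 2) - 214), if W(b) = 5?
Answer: 290/213 ≈ 1.3615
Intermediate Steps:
S(B, h) = 3/2 - h/4 (S(B, h) = -(h - 1*6)/4 = -(h - 6)/4 = -(-6 + h)/4 = 3/2 - h/4)
(-337 + w)/(S(W(-5), 2) - 214) = (-337 + 47)/((3/2 - ¼*2) - 214) = -290/((3/2 - ½) - 214) = -290/(1 - 214) = -290/(-213) = -290*(-1/213) = 290/213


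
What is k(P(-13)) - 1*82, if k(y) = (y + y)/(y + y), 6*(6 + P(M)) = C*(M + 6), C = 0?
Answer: -81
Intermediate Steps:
P(M) = -6 (P(M) = -6 + (0*(M + 6))/6 = -6 + (0*(6 + M))/6 = -6 + (⅙)*0 = -6 + 0 = -6)
k(y) = 1 (k(y) = (2*y)/((2*y)) = (2*y)*(1/(2*y)) = 1)
k(P(-13)) - 1*82 = 1 - 1*82 = 1 - 82 = -81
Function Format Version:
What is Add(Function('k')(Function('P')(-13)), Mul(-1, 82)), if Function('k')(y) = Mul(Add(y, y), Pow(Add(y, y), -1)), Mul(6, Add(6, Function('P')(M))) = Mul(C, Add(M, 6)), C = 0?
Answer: -81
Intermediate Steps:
Function('P')(M) = -6 (Function('P')(M) = Add(-6, Mul(Rational(1, 6), Mul(0, Add(M, 6)))) = Add(-6, Mul(Rational(1, 6), Mul(0, Add(6, M)))) = Add(-6, Mul(Rational(1, 6), 0)) = Add(-6, 0) = -6)
Function('k')(y) = 1 (Function('k')(y) = Mul(Mul(2, y), Pow(Mul(2, y), -1)) = Mul(Mul(2, y), Mul(Rational(1, 2), Pow(y, -1))) = 1)
Add(Function('k')(Function('P')(-13)), Mul(-1, 82)) = Add(1, Mul(-1, 82)) = Add(1, -82) = -81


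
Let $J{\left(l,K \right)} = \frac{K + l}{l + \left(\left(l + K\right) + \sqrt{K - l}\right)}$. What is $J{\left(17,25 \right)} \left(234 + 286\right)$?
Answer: $\frac{1288560}{3473} - \frac{43680 \sqrt{2}}{3473} \approx 353.24$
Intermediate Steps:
$J{\left(l,K \right)} = \frac{K + l}{K + \sqrt{K - l} + 2 l}$ ($J{\left(l,K \right)} = \frac{K + l}{l + \left(\left(K + l\right) + \sqrt{K - l}\right)} = \frac{K + l}{l + \left(K + l + \sqrt{K - l}\right)} = \frac{K + l}{K + \sqrt{K - l} + 2 l}$)
$J{\left(17,25 \right)} \left(234 + 286\right) = \frac{25 + 17}{25 + \sqrt{25 - 17} + 2 \cdot 17} \left(234 + 286\right) = \frac{1}{25 + \sqrt{25 - 17} + 34} \cdot 42 \cdot 520 = \frac{1}{25 + \sqrt{8} + 34} \cdot 42 \cdot 520 = \frac{1}{25 + 2 \sqrt{2} + 34} \cdot 42 \cdot 520 = \frac{1}{59 + 2 \sqrt{2}} \cdot 42 \cdot 520 = \frac{42}{59 + 2 \sqrt{2}} \cdot 520 = \frac{21840}{59 + 2 \sqrt{2}}$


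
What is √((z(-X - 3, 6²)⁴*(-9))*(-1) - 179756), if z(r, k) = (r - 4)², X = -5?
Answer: 2*I*√44363 ≈ 421.25*I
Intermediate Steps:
z(r, k) = (-4 + r)²
√((z(-X - 3, 6²)⁴*(-9))*(-1) - 179756) = √((((-4 + (-1*(-5) - 3))²)⁴*(-9))*(-1) - 179756) = √((((-4 + (5 - 3))²)⁴*(-9))*(-1) - 179756) = √((((-4 + 2)²)⁴*(-9))*(-1) - 179756) = √((((-2)²)⁴*(-9))*(-1) - 179756) = √((4⁴*(-9))*(-1) - 179756) = √((256*(-9))*(-1) - 179756) = √(-2304*(-1) - 179756) = √(2304 - 179756) = √(-177452) = 2*I*√44363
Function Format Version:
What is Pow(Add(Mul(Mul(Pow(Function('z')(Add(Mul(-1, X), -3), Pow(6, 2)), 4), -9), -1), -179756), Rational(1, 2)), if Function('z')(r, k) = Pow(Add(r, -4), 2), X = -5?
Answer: Mul(2, I, Pow(44363, Rational(1, 2))) ≈ Mul(421.25, I)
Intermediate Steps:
Function('z')(r, k) = Pow(Add(-4, r), 2)
Pow(Add(Mul(Mul(Pow(Function('z')(Add(Mul(-1, X), -3), Pow(6, 2)), 4), -9), -1), -179756), Rational(1, 2)) = Pow(Add(Mul(Mul(Pow(Pow(Add(-4, Add(Mul(-1, -5), -3)), 2), 4), -9), -1), -179756), Rational(1, 2)) = Pow(Add(Mul(Mul(Pow(Pow(Add(-4, Add(5, -3)), 2), 4), -9), -1), -179756), Rational(1, 2)) = Pow(Add(Mul(Mul(Pow(Pow(Add(-4, 2), 2), 4), -9), -1), -179756), Rational(1, 2)) = Pow(Add(Mul(Mul(Pow(Pow(-2, 2), 4), -9), -1), -179756), Rational(1, 2)) = Pow(Add(Mul(Mul(Pow(4, 4), -9), -1), -179756), Rational(1, 2)) = Pow(Add(Mul(Mul(256, -9), -1), -179756), Rational(1, 2)) = Pow(Add(Mul(-2304, -1), -179756), Rational(1, 2)) = Pow(Add(2304, -179756), Rational(1, 2)) = Pow(-177452, Rational(1, 2)) = Mul(2, I, Pow(44363, Rational(1, 2)))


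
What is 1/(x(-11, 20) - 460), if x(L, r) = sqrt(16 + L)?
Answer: -92/42319 - sqrt(5)/211595 ≈ -0.0021845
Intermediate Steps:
1/(x(-11, 20) - 460) = 1/(sqrt(16 - 11) - 460) = 1/(sqrt(5) - 460) = 1/(-460 + sqrt(5))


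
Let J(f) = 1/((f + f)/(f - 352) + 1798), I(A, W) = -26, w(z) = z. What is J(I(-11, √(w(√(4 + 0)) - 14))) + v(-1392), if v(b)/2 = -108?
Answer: -73406979/339848 ≈ -216.00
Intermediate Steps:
v(b) = -216 (v(b) = 2*(-108) = -216)
J(f) = 1/(1798 + 2*f/(-352 + f)) (J(f) = 1/((2*f)/(-352 + f) + 1798) = 1/(2*f/(-352 + f) + 1798) = 1/(1798 + 2*f/(-352 + f)))
J(I(-11, √(w(√(4 + 0)) - 14))) + v(-1392) = (-352 - 26)/(8*(-79112 + 225*(-26))) - 216 = (⅛)*(-378)/(-79112 - 5850) - 216 = (⅛)*(-378)/(-84962) - 216 = (⅛)*(-1/84962)*(-378) - 216 = 189/339848 - 216 = -73406979/339848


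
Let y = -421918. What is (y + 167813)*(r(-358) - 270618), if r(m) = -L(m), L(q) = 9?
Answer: 68767673835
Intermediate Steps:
r(m) = -9 (r(m) = -1*9 = -9)
(y + 167813)*(r(-358) - 270618) = (-421918 + 167813)*(-9 - 270618) = -254105*(-270627) = 68767673835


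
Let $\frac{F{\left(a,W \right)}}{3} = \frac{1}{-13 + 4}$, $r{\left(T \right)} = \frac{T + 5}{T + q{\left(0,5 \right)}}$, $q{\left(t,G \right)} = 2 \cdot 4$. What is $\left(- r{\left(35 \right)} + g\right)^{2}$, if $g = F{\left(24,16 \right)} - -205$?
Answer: $\frac{690743524}{16641} \approx 41509.0$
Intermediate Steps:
$q{\left(t,G \right)} = 8$
$r{\left(T \right)} = \frac{5 + T}{8 + T}$ ($r{\left(T \right)} = \frac{T + 5}{T + 8} = \frac{5 + T}{8 + T}$)
$F{\left(a,W \right)} = - \frac{1}{3}$ ($F{\left(a,W \right)} = \frac{3}{-13 + 4} = \frac{3}{-9} = 3 \left(- \frac{1}{9}\right) = - \frac{1}{3}$)
$g = \frac{614}{3}$ ($g = - \frac{1}{3} - -205 = - \frac{1}{3} + 205 = \frac{614}{3} \approx 204.67$)
$\left(- r{\left(35 \right)} + g\right)^{2} = \left(- \frac{5 + 35}{8 + 35} + \frac{614}{3}\right)^{2} = \left(- \frac{40}{43} + \frac{614}{3}\right)^{2} = \left(\frac{26282}{129}\right)^{2} = \frac{690743524}{16641}$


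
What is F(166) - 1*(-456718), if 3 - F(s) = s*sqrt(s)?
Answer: 456721 - 166*sqrt(166) ≈ 4.5458e+5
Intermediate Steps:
F(s) = 3 - s**(3/2) (F(s) = 3 - s*sqrt(s) = 3 - s**(3/2))
F(166) - 1*(-456718) = (3 - 166**(3/2)) - 1*(-456718) = (3 - 166*sqrt(166)) + 456718 = 456721 - 166*sqrt(166)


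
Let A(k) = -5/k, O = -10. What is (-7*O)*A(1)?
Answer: -350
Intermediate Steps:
(-7*O)*A(1) = (-7*(-10))*(-5/1) = 70*(-5*1) = 70*(-5) = -350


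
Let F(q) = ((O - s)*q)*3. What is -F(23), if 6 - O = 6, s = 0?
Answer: 0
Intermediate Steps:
O = 0 (O = 6 - 1*6 = 6 - 6 = 0)
F(q) = 0 (F(q) = ((0 - 1*0)*q)*3 = ((0 + 0)*q)*3 = (0*q)*3 = 0*3 = 0)
-F(23) = -1*0 = 0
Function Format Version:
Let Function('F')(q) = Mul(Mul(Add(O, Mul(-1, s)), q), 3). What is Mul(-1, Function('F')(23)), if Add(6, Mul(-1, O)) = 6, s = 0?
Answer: 0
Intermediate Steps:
O = 0 (O = Add(6, Mul(-1, 6)) = Add(6, -6) = 0)
Function('F')(q) = 0 (Function('F')(q) = Mul(Mul(Add(0, Mul(-1, 0)), q), 3) = Mul(Mul(Add(0, 0), q), 3) = Mul(Mul(0, q), 3) = Mul(0, 3) = 0)
Mul(-1, Function('F')(23)) = Mul(-1, 0) = 0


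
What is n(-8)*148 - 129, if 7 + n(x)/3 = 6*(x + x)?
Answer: -45861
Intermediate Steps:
n(x) = -21 + 36*x (n(x) = -21 + 3*(6*(x + x)) = -21 + 3*(6*(2*x)) = -21 + 3*(12*x) = -21 + 36*x)
n(-8)*148 - 129 = (-21 + 36*(-8))*148 - 129 = (-21 - 288)*148 - 129 = -309*148 - 129 = -45732 - 129 = -45861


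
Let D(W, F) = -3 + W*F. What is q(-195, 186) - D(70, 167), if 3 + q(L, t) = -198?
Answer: -11888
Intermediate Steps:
D(W, F) = -3 + F*W
q(L, t) = -201 (q(L, t) = -3 - 198 = -201)
q(-195, 186) - D(70, 167) = -201 - (-3 + 167*70) = -201 - (-3 + 11690) = -201 - 1*11687 = -201 - 11687 = -11888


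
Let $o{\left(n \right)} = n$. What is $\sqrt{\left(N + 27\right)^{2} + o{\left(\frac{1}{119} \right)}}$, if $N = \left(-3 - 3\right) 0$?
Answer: $\frac{4 \sqrt{645218}}{119} \approx 27.0$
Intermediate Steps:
$N = 0$ ($N = \left(-6\right) 0 = 0$)
$\sqrt{\left(N + 27\right)^{2} + o{\left(\frac{1}{119} \right)}} = \sqrt{\left(0 + 27\right)^{2} + \frac{1}{119}} = \sqrt{27^{2} + \frac{1}{119}} = \sqrt{729 + \frac{1}{119}} = \sqrt{\frac{86752}{119}} = \frac{4 \sqrt{645218}}{119}$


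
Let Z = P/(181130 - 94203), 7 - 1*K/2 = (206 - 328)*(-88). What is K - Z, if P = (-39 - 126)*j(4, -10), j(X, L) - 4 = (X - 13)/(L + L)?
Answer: -7461115327/347708 ≈ -21458.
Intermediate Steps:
j(X, L) = 4 + (-13 + X)/(2*L) (j(X, L) = 4 + (X - 13)/(L + L) = 4 + (-13 + X)/((2*L)) = 4 + (-13 + X)*(1/(2*L)) = 4 + (-13 + X)/(2*L))
K = -21458 (K = 14 - 2*(206 - 328)*(-88) = 14 - (-244)*(-88) = 14 - 2*10736 = 14 - 21472 = -21458)
P = -2937/4 (P = (-39 - 126)*((1/2)*(-13 + 4 + 8*(-10))/(-10)) = -165*(-1)*(-13 + 4 - 80)/(2*10) = -165*(-1)*(-89)/(2*10) = -165*89/20 = -2937/4 ≈ -734.25)
Z = -2937/347708 (Z = -2937/(4*(181130 - 94203)) = -2937/4/86927 = -2937/4*1/86927 = -2937/347708 ≈ -0.0084467)
K - Z = -21458 - 1*(-2937/347708) = -21458 + 2937/347708 = -7461115327/347708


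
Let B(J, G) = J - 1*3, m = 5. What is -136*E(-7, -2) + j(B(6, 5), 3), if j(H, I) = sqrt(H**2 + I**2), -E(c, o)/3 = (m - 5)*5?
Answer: 3*sqrt(2) ≈ 4.2426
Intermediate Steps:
E(c, o) = 0 (E(c, o) = -3*(5 - 5)*5 = -0*5 = -3*0 = 0)
B(J, G) = -3 + J (B(J, G) = J - 3 = -3 + J)
-136*E(-7, -2) + j(B(6, 5), 3) = -136*0 + sqrt((-3 + 6)**2 + 3**2) = 0 + sqrt(3**2 + 9) = 0 + sqrt(9 + 9) = 0 + sqrt(18) = 0 + 3*sqrt(2) = 3*sqrt(2)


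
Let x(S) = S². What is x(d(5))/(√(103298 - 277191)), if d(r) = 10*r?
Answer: -2500*I*√173893/173893 ≈ -5.9951*I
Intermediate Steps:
x(d(5))/(√(103298 - 277191)) = (10*5)²/(√(103298 - 277191)) = 50²/(√(-173893)) = 2500/((I*√173893)) = 2500*(-I*√173893/173893) = -2500*I*√173893/173893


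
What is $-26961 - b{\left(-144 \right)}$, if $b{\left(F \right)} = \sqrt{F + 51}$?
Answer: $-26961 - i \sqrt{93} \approx -26961.0 - 9.6436 i$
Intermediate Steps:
$b{\left(F \right)} = \sqrt{51 + F}$
$-26961 - b{\left(-144 \right)} = -26961 - \sqrt{51 - 144} = -26961 - \sqrt{-93} = -26961 - i \sqrt{93}$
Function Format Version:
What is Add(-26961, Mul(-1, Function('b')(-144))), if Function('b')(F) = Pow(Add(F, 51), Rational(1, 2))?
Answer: Add(-26961, Mul(-1, I, Pow(93, Rational(1, 2)))) ≈ Add(-26961., Mul(-9.6436, I))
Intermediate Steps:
Function('b')(F) = Pow(Add(51, F), Rational(1, 2))
Add(-26961, Mul(-1, Function('b')(-144))) = Add(-26961, Mul(-1, Pow(Add(51, -144), Rational(1, 2)))) = Add(-26961, Mul(-1, Pow(-93, Rational(1, 2)))) = Add(-26961, Mul(-1, Mul(I, Pow(93, Rational(1, 2))))) = Add(-26961, Mul(-1, I, Pow(93, Rational(1, 2))))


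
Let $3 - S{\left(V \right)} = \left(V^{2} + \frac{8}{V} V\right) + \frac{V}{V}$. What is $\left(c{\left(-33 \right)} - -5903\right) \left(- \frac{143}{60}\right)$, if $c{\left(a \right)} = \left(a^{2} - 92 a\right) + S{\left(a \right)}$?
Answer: $- \frac{1277419}{60} \approx -21290.0$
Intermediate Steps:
$S{\left(V \right)} = -6 - V^{2}$ ($S{\left(V \right)} = 3 - \left(\left(V^{2} + \frac{8}{V} V\right) + \frac{V}{V}\right) = 3 - \left(\left(V^{2} + 8\right) + 1\right) = 3 - \left(\left(8 + V^{2}\right) + 1\right) = 3 - \left(9 + V^{2}\right) = -6 - V^{2}$)
$c{\left(a \right)} = -6 - 92 a$ ($c{\left(a \right)} = \left(a^{2} - 92 a\right) - \left(6 + a^{2}\right) = -6 - 92 a$)
$\left(c{\left(-33 \right)} - -5903\right) \left(- \frac{143}{60}\right) = \left(\left(-6 - -3036\right) - -5903\right) \left(- \frac{143}{60}\right) = \left(\left(-6 + 3036\right) + 5903\right) \left(\left(-143\right) \frac{1}{60}\right) = \left(3030 + 5903\right) \left(- \frac{143}{60}\right) = 8933 \left(- \frac{143}{60}\right) = - \frac{1277419}{60}$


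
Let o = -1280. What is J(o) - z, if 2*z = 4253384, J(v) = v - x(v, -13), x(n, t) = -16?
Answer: -2127956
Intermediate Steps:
J(v) = 16 + v (J(v) = v - 1*(-16) = v + 16 = 16 + v)
z = 2126692 (z = (1/2)*4253384 = 2126692)
J(o) - z = (16 - 1280) - 1*2126692 = -1264 - 2126692 = -2127956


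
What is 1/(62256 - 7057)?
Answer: 1/55199 ≈ 1.8116e-5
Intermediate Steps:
1/(62256 - 7057) = 1/55199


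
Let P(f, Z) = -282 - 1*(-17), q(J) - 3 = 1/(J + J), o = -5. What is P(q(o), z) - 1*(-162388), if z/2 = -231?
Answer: 162123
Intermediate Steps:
z = -462 (z = 2*(-231) = -462)
q(J) = 3 + 1/(2*J) (q(J) = 3 + 1/(J + J) = 3 + 1/(2*J))
P(f, Z) = -265 (P(f, Z) = -282 + 17 = -265)
P(q(o), z) - 1*(-162388) = -265 - 1*(-162388) = -265 + 162388 = 162123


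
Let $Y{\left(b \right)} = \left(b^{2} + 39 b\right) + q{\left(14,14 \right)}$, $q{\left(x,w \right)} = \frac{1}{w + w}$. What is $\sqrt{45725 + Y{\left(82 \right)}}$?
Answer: $\frac{11 \sqrt{90139}}{14} \approx 235.9$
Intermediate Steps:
$q{\left(x,w \right)} = \frac{1}{2 w}$
$Y{\left(b \right)} = \frac{1}{28} + b^{2} + 39 b$ ($Y{\left(b \right)} = \left(b^{2} + 39 b\right) + \frac{1}{2 \cdot 14} = \left(b^{2} + 39 b\right) + \frac{1}{2} \cdot \frac{1}{14} = \left(b^{2} + 39 b\right) + \frac{1}{28} = \frac{1}{28} + b^{2} + 39 b$)
$\sqrt{45725 + Y{\left(82 \right)}} = \sqrt{45725 + \left(\frac{1}{28} + 82^{2} + 39 \cdot 82\right)} = \sqrt{45725 + \left(\frac{1}{28} + 6724 + 3198\right)} = \sqrt{45725 + \frac{277817}{28}} = \sqrt{\frac{1558117}{28}} = \frac{11 \sqrt{90139}}{14}$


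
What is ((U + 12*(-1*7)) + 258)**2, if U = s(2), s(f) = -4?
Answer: 28900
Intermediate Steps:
U = -4
((U + 12*(-1*7)) + 258)**2 = ((-4 + 12*(-1*7)) + 258)**2 = ((-4 + 12*(-7)) + 258)**2 = ((-4 - 84) + 258)**2 = (-88 + 258)**2 = 170**2 = 28900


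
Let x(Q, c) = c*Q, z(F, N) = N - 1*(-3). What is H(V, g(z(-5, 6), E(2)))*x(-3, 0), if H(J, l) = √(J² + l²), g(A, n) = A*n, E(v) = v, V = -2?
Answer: 0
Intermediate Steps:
z(F, N) = 3 + N (z(F, N) = N + 3 = 3 + N)
x(Q, c) = Q*c
H(V, g(z(-5, 6), E(2)))*x(-3, 0) = √((-2)² + ((3 + 6)*2)²)*(-3*0) = √(4 + (9*2)²)*0 = √(4 + 18²)*0 = √(4 + 324)*0 = √328*0 = (2*√82)*0 = 0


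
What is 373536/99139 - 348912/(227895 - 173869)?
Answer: -7205065416/2678041807 ≈ -2.6904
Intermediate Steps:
373536/99139 - 348912/(227895 - 173869) = 373536*(1/99139) - 348912/54026 = 373536/99139 - 348912*1/54026 = 373536/99139 - 174456/27013 = -7205065416/2678041807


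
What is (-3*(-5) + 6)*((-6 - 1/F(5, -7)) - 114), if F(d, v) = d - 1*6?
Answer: -2499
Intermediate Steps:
F(d, v) = -6 + d (F(d, v) = d - 6 = -6 + d)
(-3*(-5) + 6)*((-6 - 1/F(5, -7)) - 114) = (-3*(-5) + 6)*((-6 - 1/(-6 + 5)) - 114) = (15 + 6)*((-6 - 1/(-1)) - 114) = 21*((-6 - 1*(-1)) - 114) = 21*((-6 + 1) - 114) = 21*(-5 - 114) = 21*(-119) = -2499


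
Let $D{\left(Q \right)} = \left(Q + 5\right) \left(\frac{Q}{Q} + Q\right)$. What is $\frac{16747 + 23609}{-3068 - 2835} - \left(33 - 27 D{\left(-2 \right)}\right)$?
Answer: $- \frac{713298}{5903} \approx -120.84$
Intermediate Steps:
$D{\left(Q \right)} = \left(1 + Q\right) \left(5 + Q\right)$ ($D{\left(Q \right)} = \left(5 + Q\right) \left(1 + Q\right) = \left(1 + Q\right) \left(5 + Q\right)$)
$\frac{16747 + 23609}{-3068 - 2835} - \left(33 - 27 D{\left(-2 \right)}\right) = \frac{16747 + 23609}{-3068 - 2835} - \left(33 - 27 \left(5 + \left(-2\right)^{2} + 6 \left(-2\right)\right)\right) = \frac{40356}{-5903} - \left(33 - 27 \left(5 + 4 - 12\right)\right) = 40356 \left(- \frac{1}{5903}\right) - \left(33 - -81\right) = - \frac{40356}{5903} - \left(33 + 81\right) = - \frac{40356}{5903} - 114 = - \frac{713298}{5903}$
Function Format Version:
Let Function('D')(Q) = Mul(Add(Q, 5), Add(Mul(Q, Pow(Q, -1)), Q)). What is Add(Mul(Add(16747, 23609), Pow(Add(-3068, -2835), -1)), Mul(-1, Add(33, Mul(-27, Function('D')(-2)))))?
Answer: Rational(-713298, 5903) ≈ -120.84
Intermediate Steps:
Function('D')(Q) = Mul(Add(1, Q), Add(5, Q)) (Function('D')(Q) = Mul(Add(5, Q), Add(1, Q)) = Mul(Add(1, Q), Add(5, Q)))
Add(Mul(Add(16747, 23609), Pow(Add(-3068, -2835), -1)), Mul(-1, Add(33, Mul(-27, Function('D')(-2))))) = Add(Mul(Add(16747, 23609), Pow(Add(-3068, -2835), -1)), Mul(-1, Add(33, Mul(-27, Add(5, Pow(-2, 2), Mul(6, -2)))))) = Add(Mul(40356, Pow(-5903, -1)), Mul(-1, Add(33, Mul(-27, Add(5, 4, -12))))) = Add(Mul(40356, Rational(-1, 5903)), Mul(-1, Add(33, Mul(-27, -3)))) = Add(Rational(-40356, 5903), Mul(-1, Add(33, 81))) = Add(Rational(-40356, 5903), Mul(-1, 114)) = Add(Rational(-40356, 5903), -114) = Rational(-713298, 5903)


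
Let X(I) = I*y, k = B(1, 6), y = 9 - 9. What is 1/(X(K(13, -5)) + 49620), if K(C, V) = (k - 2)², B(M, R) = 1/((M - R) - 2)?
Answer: 1/49620 ≈ 2.0153e-5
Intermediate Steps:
y = 0
B(M, R) = 1/(-2 + M - R)
k = -⅐ (k = 1/(-2 + 1 - 1*6) = 1/(-2 + 1 - 6) = 1/(-7) = -⅐ ≈ -0.14286)
K(C, V) = 225/49 (K(C, V) = (-⅐ - 2)² = (-15/7)² = 225/49)
X(I) = 0 (X(I) = I*0 = 0)
1/(X(K(13, -5)) + 49620) = 1/(0 + 49620) = 1/49620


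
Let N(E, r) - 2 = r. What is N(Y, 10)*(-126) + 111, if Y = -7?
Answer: -1401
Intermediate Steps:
N(E, r) = 2 + r
N(Y, 10)*(-126) + 111 = (2 + 10)*(-126) + 111 = 12*(-126) + 111 = -1512 + 111 = -1401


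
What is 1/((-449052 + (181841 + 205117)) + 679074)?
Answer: 1/616980 ≈ 1.6208e-6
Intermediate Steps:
1/((-449052 + (181841 + 205117)) + 679074) = 1/((-449052 + 386958) + 679074) = 1/(-62094 + 679074) = 1/616980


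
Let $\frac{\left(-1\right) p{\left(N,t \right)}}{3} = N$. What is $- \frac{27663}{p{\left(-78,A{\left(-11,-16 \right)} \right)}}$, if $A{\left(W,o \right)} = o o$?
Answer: $- \frac{9221}{78} \approx -118.22$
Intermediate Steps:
$A{\left(W,o \right)} = o^{2}$
$p{\left(N,t \right)} = - 3 N$
$- \frac{27663}{p{\left(-78,A{\left(-11,-16 \right)} \right)}} = - \frac{27663}{\left(-3\right) \left(-78\right)} = - \frac{27663}{234} = \left(-27663\right) \frac{1}{234} = - \frac{9221}{78}$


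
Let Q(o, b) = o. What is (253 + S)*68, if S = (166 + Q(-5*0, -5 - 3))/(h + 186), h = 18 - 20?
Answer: 397103/23 ≈ 17265.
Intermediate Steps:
h = -2
S = 83/92 (S = (166 - 5*0)/(-2 + 186) = (166 + 0)/184 = 166*(1/184) = 83/92 ≈ 0.90217)
(253 + S)*68 = (253 + 83/92)*68 = (23359/92)*68 = 397103/23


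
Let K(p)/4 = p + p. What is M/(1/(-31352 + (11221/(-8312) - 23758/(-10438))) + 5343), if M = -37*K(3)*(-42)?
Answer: 50723300982270672/7266586109243873 ≈ 6.9803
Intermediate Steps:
K(p) = 8*p (K(p) = 4*(p + p) = 4*(2*p) = 8*p)
M = 37296 (M = -296*3*(-42) = -37*24*(-42) = -888*(-42) = 37296)
M/(1/(-31352 + (11221/(-8312) - 23758/(-10438))) + 5343) = 37296/(1/(-31352 + (11221/(-8312) - 23758/(-10438))) + 5343) = 37296/(1/(-31352 + (11221*(-1/8312) - 23758*(-1/10438))) + 5343) = 37296/(1/(-31352 + (-11221/8312 + 11879/5219)) + 5343) = 37296/(1/(-31352 + 40175849/43380328) + 5343) = 37296/(1/(-1360019867607/43380328) + 5343) = 37296/(-43380328/1360019867607 + 5343) = 37296/(7266586109243873/1360019867607) = 37296*(1360019867607/7266586109243873) = 50723300982270672/7266586109243873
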